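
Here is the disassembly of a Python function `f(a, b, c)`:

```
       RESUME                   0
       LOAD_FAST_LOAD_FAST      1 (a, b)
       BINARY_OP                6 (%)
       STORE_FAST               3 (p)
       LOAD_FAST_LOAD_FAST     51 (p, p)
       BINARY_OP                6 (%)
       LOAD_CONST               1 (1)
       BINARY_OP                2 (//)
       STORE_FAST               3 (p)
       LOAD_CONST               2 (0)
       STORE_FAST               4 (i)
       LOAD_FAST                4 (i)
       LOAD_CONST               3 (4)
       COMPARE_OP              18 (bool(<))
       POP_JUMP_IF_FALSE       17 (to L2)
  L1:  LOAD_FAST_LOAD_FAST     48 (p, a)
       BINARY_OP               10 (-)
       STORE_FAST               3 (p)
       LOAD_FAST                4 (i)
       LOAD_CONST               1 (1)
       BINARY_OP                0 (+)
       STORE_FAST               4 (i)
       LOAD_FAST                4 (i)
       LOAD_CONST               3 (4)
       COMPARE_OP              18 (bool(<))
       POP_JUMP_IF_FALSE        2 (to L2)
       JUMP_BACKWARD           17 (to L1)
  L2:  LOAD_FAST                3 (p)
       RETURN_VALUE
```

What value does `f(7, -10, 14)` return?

LOAD_FAST_LOAD_FAST a,b → push 7,-10. Stack: [7, -10]
BINARY_OP % → 7 % -10 = -3. Stack: [-3]
STORE_FAST p → p=-3. Stack: []
LOAD_FAST_LOAD_FAST p,p → push -3,-3. Stack: [-3, -3]
BINARY_OP % → -3 % -3 = 0. Stack: [0]
LOAD_CONST → push 1. Stack: [0, 1]
BINARY_OP // → 0 // 1 = 0. Stack: [0]
STORE_FAST p → p=0. Stack: []
LOAD_CONST → push 0. Stack: [0]
STORE_FAST i → i=0. Stack: []
LOAD_FAST i → push 0. Stack: [0]
LOAD_CONST → push 4. Stack: [0, 4]
COMPARE_OP bool(<) → 0 vs 4 = True. Stack: [True]
POP_JUMP_IF_FALSE → pop True; no jump. Stack: []
LOAD_FAST_LOAD_FAST p,a → push 0,7. Stack: [0, 7]
BINARY_OP - → 0 - 7 = -7. Stack: [-7]
STORE_FAST p → p=-7. Stack: []
LOAD_FAST i → push 0. Stack: [0]
LOAD_CONST → push 1. Stack: [0, 1]
BINARY_OP + → 0 + 1 = 1. Stack: [1]
STORE_FAST i → i=1. Stack: []
LOAD_FAST i → push 1. Stack: [1]
LOAD_CONST → push 4. Stack: [1, 4]
COMPARE_OP bool(<) → 1 vs 4 = True. Stack: [True]
POP_JUMP_IF_FALSE → pop True; no jump. Stack: []
LOAD_FAST_LOAD_FAST p,a → push -7,7. Stack: [-7, 7]
BINARY_OP - → -7 - 7 = -14. Stack: [-14]
STORE_FAST p → p=-14. Stack: []
LOAD_FAST i → push 1. Stack: [1]
LOAD_CONST → push 1. Stack: [1, 1]
BINARY_OP + → 1 + 1 = 2. Stack: [2]
STORE_FAST i → i=2. Stack: []
LOAD_FAST i → push 2. Stack: [2]
LOAD_CONST → push 4. Stack: [2, 4]
COMPARE_OP bool(<) → 2 vs 4 = True. Stack: [True]
POP_JUMP_IF_FALSE → pop True; no jump. Stack: []
LOAD_FAST_LOAD_FAST p,a → push -14,7. Stack: [-14, 7]
BINARY_OP - → -14 - 7 = -21. Stack: [-21]
STORE_FAST p → p=-21. Stack: []
LOAD_FAST i → push 2. Stack: [2]
LOAD_CONST → push 1. Stack: [2, 1]
BINARY_OP + → 2 + 1 = 3. Stack: [3]
STORE_FAST i → i=3. Stack: []
LOAD_FAST i → push 3. Stack: [3]
LOAD_CONST → push 4. Stack: [3, 4]
COMPARE_OP bool(<) → 3 vs 4 = True. Stack: [True]
POP_JUMP_IF_FALSE → pop True; no jump. Stack: []
LOAD_FAST_LOAD_FAST p,a → push -21,7. Stack: [-21, 7]
BINARY_OP - → -21 - 7 = -28. Stack: [-28]
STORE_FAST p → p=-28. Stack: []
LOAD_FAST i → push 3. Stack: [3]
LOAD_CONST → push 1. Stack: [3, 1]
BINARY_OP + → 3 + 1 = 4. Stack: [4]
STORE_FAST i → i=4. Stack: []
LOAD_FAST i → push 4. Stack: [4]
LOAD_CONST → push 4. Stack: [4, 4]
COMPARE_OP bool(<) → 4 vs 4 = False. Stack: [False]
POP_JUMP_IF_FALSE → pop False; jump. Stack: []
LOAD_FAST p → push -28. Stack: [-28]
RETURN_VALUE → return -28.

-28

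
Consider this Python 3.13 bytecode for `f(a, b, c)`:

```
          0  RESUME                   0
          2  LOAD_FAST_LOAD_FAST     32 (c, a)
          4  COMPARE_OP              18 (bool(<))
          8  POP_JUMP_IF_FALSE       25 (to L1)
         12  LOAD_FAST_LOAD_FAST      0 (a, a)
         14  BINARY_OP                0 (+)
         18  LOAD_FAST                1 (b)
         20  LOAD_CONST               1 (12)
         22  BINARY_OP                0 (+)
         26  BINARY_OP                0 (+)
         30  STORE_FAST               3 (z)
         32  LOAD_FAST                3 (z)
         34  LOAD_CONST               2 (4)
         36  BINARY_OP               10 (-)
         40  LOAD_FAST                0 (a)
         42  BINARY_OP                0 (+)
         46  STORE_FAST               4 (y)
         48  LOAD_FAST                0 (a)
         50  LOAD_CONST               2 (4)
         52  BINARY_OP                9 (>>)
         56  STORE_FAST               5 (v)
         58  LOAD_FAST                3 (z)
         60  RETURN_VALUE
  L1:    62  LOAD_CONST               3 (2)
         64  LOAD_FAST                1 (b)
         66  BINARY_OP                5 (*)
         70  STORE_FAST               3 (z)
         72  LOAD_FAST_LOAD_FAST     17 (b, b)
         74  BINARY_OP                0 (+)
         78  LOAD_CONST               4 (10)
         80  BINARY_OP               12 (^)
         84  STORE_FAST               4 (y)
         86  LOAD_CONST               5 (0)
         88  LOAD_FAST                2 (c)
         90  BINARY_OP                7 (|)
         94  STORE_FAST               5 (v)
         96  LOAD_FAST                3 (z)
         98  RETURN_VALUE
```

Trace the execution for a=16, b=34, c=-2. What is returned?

LOAD_FAST_LOAD_FAST c,a → push -2,16. Stack: [-2, 16]
COMPARE_OP bool(<) → -2 vs 16 = True. Stack: [True]
POP_JUMP_IF_FALSE → pop True; no jump. Stack: []
LOAD_FAST_LOAD_FAST a,a → push 16,16. Stack: [16, 16]
BINARY_OP + → 16 + 16 = 32. Stack: [32]
LOAD_FAST b → push 34. Stack: [32, 34]
LOAD_CONST → push 12. Stack: [32, 34, 12]
BINARY_OP + → 34 + 12 = 46. Stack: [32, 46]
BINARY_OP + → 32 + 46 = 78. Stack: [78]
STORE_FAST z → z=78. Stack: []
LOAD_FAST z → push 78. Stack: [78]
LOAD_CONST → push 4. Stack: [78, 4]
BINARY_OP - → 78 - 4 = 74. Stack: [74]
LOAD_FAST a → push 16. Stack: [74, 16]
BINARY_OP + → 74 + 16 = 90. Stack: [90]
STORE_FAST y → y=90. Stack: []
LOAD_FAST a → push 16. Stack: [16]
LOAD_CONST → push 4. Stack: [16, 4]
BINARY_OP >> → 16 >> 4 = 1. Stack: [1]
STORE_FAST v → v=1. Stack: []
LOAD_FAST z → push 78. Stack: [78]
RETURN_VALUE → return 78.

78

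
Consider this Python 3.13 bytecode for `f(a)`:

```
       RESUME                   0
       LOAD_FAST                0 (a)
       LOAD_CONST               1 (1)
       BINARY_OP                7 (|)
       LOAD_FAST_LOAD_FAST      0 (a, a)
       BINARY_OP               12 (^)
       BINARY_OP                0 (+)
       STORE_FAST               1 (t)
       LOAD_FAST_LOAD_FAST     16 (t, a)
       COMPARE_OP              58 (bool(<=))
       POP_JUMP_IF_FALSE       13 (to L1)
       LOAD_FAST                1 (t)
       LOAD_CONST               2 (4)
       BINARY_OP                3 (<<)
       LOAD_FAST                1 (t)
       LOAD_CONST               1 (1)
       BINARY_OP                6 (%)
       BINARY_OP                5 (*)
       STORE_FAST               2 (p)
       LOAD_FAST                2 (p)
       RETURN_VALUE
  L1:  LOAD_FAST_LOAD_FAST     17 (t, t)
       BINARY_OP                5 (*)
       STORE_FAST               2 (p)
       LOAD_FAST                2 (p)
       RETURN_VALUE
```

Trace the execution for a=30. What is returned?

LOAD_FAST a → push 30. Stack: [30]
LOAD_CONST → push 1. Stack: [30, 1]
BINARY_OP | → 30 | 1 = 31. Stack: [31]
LOAD_FAST_LOAD_FAST a,a → push 30,30. Stack: [31, 30, 30]
BINARY_OP ^ → 30 ^ 30 = 0. Stack: [31, 0]
BINARY_OP + → 31 + 0 = 31. Stack: [31]
STORE_FAST t → t=31. Stack: []
LOAD_FAST_LOAD_FAST t,a → push 31,30. Stack: [31, 30]
COMPARE_OP bool(<=) → 31 vs 30 = False. Stack: [False]
POP_JUMP_IF_FALSE → pop False; jump. Stack: []
LOAD_FAST_LOAD_FAST t,t → push 31,31. Stack: [31, 31]
BINARY_OP * → 31 * 31 = 961. Stack: [961]
STORE_FAST p → p=961. Stack: []
LOAD_FAST p → push 961. Stack: [961]
RETURN_VALUE → return 961.

961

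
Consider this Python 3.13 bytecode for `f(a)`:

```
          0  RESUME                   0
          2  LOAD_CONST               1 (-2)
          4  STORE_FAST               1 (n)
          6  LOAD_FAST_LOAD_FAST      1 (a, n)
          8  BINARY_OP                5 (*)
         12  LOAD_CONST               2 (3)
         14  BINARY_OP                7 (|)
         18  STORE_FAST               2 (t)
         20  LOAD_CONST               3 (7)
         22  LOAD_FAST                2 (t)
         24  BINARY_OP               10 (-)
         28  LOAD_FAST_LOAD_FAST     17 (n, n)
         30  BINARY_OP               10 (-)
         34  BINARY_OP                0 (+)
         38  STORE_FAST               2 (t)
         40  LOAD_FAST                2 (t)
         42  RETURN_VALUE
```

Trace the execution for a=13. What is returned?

LOAD_CONST → push -2. Stack: [-2]
STORE_FAST n → n=-2. Stack: []
LOAD_FAST_LOAD_FAST a,n → push 13,-2. Stack: [13, -2]
BINARY_OP * → 13 * -2 = -26. Stack: [-26]
LOAD_CONST → push 3. Stack: [-26, 3]
BINARY_OP | → -26 | 3 = -25. Stack: [-25]
STORE_FAST t → t=-25. Stack: []
LOAD_CONST → push 7. Stack: [7]
LOAD_FAST t → push -25. Stack: [7, -25]
BINARY_OP - → 7 - -25 = 32. Stack: [32]
LOAD_FAST_LOAD_FAST n,n → push -2,-2. Stack: [32, -2, -2]
BINARY_OP - → -2 - -2 = 0. Stack: [32, 0]
BINARY_OP + → 32 + 0 = 32. Stack: [32]
STORE_FAST t → t=32. Stack: []
LOAD_FAST t → push 32. Stack: [32]
RETURN_VALUE → return 32.

32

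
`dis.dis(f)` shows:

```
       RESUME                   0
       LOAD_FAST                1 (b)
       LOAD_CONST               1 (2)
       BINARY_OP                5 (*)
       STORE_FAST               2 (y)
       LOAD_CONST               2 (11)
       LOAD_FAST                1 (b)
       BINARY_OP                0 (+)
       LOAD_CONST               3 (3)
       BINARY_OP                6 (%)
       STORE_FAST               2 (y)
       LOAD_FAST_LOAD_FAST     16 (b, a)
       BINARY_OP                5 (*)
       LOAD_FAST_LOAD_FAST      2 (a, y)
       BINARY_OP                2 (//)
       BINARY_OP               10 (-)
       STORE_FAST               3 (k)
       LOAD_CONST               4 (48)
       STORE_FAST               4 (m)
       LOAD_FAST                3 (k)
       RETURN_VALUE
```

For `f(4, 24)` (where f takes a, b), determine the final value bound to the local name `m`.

48

LOAD_FAST b → push 24. Stack: [24]
LOAD_CONST → push 2. Stack: [24, 2]
BINARY_OP * → 24 * 2 = 48. Stack: [48]
STORE_FAST y → y=48. Stack: []
LOAD_CONST → push 11. Stack: [11]
LOAD_FAST b → push 24. Stack: [11, 24]
BINARY_OP + → 11 + 24 = 35. Stack: [35]
LOAD_CONST → push 3. Stack: [35, 3]
BINARY_OP % → 35 % 3 = 2. Stack: [2]
STORE_FAST y → y=2. Stack: []
LOAD_FAST_LOAD_FAST b,a → push 24,4. Stack: [24, 4]
BINARY_OP * → 24 * 4 = 96. Stack: [96]
LOAD_FAST_LOAD_FAST a,y → push 4,2. Stack: [96, 4, 2]
BINARY_OP // → 4 // 2 = 2. Stack: [96, 2]
BINARY_OP - → 96 - 2 = 94. Stack: [94]
STORE_FAST k → k=94. Stack: []
LOAD_CONST → push 48. Stack: [48]
STORE_FAST m → m=48. Stack: []
LOAD_FAST k → push 94. Stack: [94]
RETURN_VALUE → return 94.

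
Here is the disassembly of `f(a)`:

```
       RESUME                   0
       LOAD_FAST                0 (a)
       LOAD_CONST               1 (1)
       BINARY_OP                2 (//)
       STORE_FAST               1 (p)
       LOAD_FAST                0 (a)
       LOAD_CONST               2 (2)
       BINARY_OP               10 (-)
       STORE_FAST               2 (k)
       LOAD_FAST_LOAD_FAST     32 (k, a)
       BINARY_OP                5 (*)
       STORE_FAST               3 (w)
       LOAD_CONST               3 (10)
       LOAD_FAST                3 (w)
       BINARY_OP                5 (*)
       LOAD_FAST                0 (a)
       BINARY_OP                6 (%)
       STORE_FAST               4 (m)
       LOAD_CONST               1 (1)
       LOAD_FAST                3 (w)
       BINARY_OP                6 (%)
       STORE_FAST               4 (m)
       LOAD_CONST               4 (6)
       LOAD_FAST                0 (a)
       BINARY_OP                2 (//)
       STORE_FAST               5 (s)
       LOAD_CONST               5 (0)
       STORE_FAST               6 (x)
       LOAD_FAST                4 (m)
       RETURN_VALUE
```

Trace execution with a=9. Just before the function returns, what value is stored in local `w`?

63

LOAD_FAST a → push 9. Stack: [9]
LOAD_CONST → push 1. Stack: [9, 1]
BINARY_OP // → 9 // 1 = 9. Stack: [9]
STORE_FAST p → p=9. Stack: []
LOAD_FAST a → push 9. Stack: [9]
LOAD_CONST → push 2. Stack: [9, 2]
BINARY_OP - → 9 - 2 = 7. Stack: [7]
STORE_FAST k → k=7. Stack: []
LOAD_FAST_LOAD_FAST k,a → push 7,9. Stack: [7, 9]
BINARY_OP * → 7 * 9 = 63. Stack: [63]
STORE_FAST w → w=63. Stack: []
LOAD_CONST → push 10. Stack: [10]
LOAD_FAST w → push 63. Stack: [10, 63]
BINARY_OP * → 10 * 63 = 630. Stack: [630]
LOAD_FAST a → push 9. Stack: [630, 9]
BINARY_OP % → 630 % 9 = 0. Stack: [0]
STORE_FAST m → m=0. Stack: []
LOAD_CONST → push 1. Stack: [1]
LOAD_FAST w → push 63. Stack: [1, 63]
BINARY_OP % → 1 % 63 = 1. Stack: [1]
STORE_FAST m → m=1. Stack: []
LOAD_CONST → push 6. Stack: [6]
LOAD_FAST a → push 9. Stack: [6, 9]
BINARY_OP // → 6 // 9 = 0. Stack: [0]
STORE_FAST s → s=0. Stack: []
LOAD_CONST → push 0. Stack: [0]
STORE_FAST x → x=0. Stack: []
LOAD_FAST m → push 1. Stack: [1]
RETURN_VALUE → return 1.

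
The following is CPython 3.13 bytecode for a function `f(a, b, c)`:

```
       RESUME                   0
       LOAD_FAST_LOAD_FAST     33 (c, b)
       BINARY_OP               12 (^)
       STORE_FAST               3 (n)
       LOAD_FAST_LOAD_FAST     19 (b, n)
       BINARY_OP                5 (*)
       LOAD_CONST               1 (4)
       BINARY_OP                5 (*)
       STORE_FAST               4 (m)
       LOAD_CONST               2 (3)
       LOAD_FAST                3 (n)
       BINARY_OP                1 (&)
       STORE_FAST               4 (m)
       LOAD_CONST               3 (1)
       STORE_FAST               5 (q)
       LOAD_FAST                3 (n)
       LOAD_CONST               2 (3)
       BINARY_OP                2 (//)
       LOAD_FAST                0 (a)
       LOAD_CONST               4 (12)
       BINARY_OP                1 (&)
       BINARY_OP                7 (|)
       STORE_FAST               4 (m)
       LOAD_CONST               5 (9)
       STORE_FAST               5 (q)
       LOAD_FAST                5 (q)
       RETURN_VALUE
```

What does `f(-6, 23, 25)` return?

9

LOAD_FAST_LOAD_FAST c,b → push 25,23. Stack: [25, 23]
BINARY_OP ^ → 25 ^ 23 = 14. Stack: [14]
STORE_FAST n → n=14. Stack: []
LOAD_FAST_LOAD_FAST b,n → push 23,14. Stack: [23, 14]
BINARY_OP * → 23 * 14 = 322. Stack: [322]
LOAD_CONST → push 4. Stack: [322, 4]
BINARY_OP * → 322 * 4 = 1288. Stack: [1288]
STORE_FAST m → m=1288. Stack: []
LOAD_CONST → push 3. Stack: [3]
LOAD_FAST n → push 14. Stack: [3, 14]
BINARY_OP & → 3 & 14 = 2. Stack: [2]
STORE_FAST m → m=2. Stack: []
LOAD_CONST → push 1. Stack: [1]
STORE_FAST q → q=1. Stack: []
LOAD_FAST n → push 14. Stack: [14]
LOAD_CONST → push 3. Stack: [14, 3]
BINARY_OP // → 14 // 3 = 4. Stack: [4]
LOAD_FAST a → push -6. Stack: [4, -6]
LOAD_CONST → push 12. Stack: [4, -6, 12]
BINARY_OP & → -6 & 12 = 8. Stack: [4, 8]
BINARY_OP | → 4 | 8 = 12. Stack: [12]
STORE_FAST m → m=12. Stack: []
LOAD_CONST → push 9. Stack: [9]
STORE_FAST q → q=9. Stack: []
LOAD_FAST q → push 9. Stack: [9]
RETURN_VALUE → return 9.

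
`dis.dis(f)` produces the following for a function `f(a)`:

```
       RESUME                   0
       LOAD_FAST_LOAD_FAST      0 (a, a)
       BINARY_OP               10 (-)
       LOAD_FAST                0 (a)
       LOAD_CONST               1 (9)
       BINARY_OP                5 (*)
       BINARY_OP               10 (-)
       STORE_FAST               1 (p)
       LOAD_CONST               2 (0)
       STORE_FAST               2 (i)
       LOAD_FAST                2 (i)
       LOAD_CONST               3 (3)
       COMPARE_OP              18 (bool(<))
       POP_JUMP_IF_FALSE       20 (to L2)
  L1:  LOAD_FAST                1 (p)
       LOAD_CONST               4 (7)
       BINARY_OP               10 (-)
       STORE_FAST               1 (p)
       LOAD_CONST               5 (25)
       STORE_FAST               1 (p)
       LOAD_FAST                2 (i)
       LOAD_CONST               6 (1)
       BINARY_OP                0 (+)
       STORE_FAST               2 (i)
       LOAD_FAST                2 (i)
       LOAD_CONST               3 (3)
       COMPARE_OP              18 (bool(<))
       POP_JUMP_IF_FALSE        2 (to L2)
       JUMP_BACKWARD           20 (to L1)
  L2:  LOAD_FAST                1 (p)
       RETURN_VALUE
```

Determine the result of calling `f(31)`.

25

LOAD_FAST_LOAD_FAST a,a → push 31,31. Stack: [31, 31]
BINARY_OP - → 31 - 31 = 0. Stack: [0]
LOAD_FAST a → push 31. Stack: [0, 31]
LOAD_CONST → push 9. Stack: [0, 31, 9]
BINARY_OP * → 31 * 9 = 279. Stack: [0, 279]
BINARY_OP - → 0 - 279 = -279. Stack: [-279]
STORE_FAST p → p=-279. Stack: []
LOAD_CONST → push 0. Stack: [0]
STORE_FAST i → i=0. Stack: []
LOAD_FAST i → push 0. Stack: [0]
LOAD_CONST → push 3. Stack: [0, 3]
COMPARE_OP bool(<) → 0 vs 3 = True. Stack: [True]
POP_JUMP_IF_FALSE → pop True; no jump. Stack: []
LOAD_FAST p → push -279. Stack: [-279]
LOAD_CONST → push 7. Stack: [-279, 7]
BINARY_OP - → -279 - 7 = -286. Stack: [-286]
STORE_FAST p → p=-286. Stack: []
LOAD_CONST → push 25. Stack: [25]
STORE_FAST p → p=25. Stack: []
LOAD_FAST i → push 0. Stack: [0]
LOAD_CONST → push 1. Stack: [0, 1]
BINARY_OP + → 0 + 1 = 1. Stack: [1]
STORE_FAST i → i=1. Stack: []
LOAD_FAST i → push 1. Stack: [1]
LOAD_CONST → push 3. Stack: [1, 3]
COMPARE_OP bool(<) → 1 vs 3 = True. Stack: [True]
POP_JUMP_IF_FALSE → pop True; no jump. Stack: []
LOAD_FAST p → push 25. Stack: [25]
LOAD_CONST → push 7. Stack: [25, 7]
BINARY_OP - → 25 - 7 = 18. Stack: [18]
STORE_FAST p → p=18. Stack: []
LOAD_CONST → push 25. Stack: [25]
STORE_FAST p → p=25. Stack: []
LOAD_FAST i → push 1. Stack: [1]
LOAD_CONST → push 1. Stack: [1, 1]
BINARY_OP + → 1 + 1 = 2. Stack: [2]
STORE_FAST i → i=2. Stack: []
LOAD_FAST i → push 2. Stack: [2]
LOAD_CONST → push 3. Stack: [2, 3]
COMPARE_OP bool(<) → 2 vs 3 = True. Stack: [True]
POP_JUMP_IF_FALSE → pop True; no jump. Stack: []
LOAD_FAST p → push 25. Stack: [25]
LOAD_CONST → push 7. Stack: [25, 7]
BINARY_OP - → 25 - 7 = 18. Stack: [18]
STORE_FAST p → p=18. Stack: []
LOAD_CONST → push 25. Stack: [25]
STORE_FAST p → p=25. Stack: []
LOAD_FAST i → push 2. Stack: [2]
LOAD_CONST → push 1. Stack: [2, 1]
BINARY_OP + → 2 + 1 = 3. Stack: [3]
STORE_FAST i → i=3. Stack: []
LOAD_FAST i → push 3. Stack: [3]
LOAD_CONST → push 3. Stack: [3, 3]
COMPARE_OP bool(<) → 3 vs 3 = False. Stack: [False]
POP_JUMP_IF_FALSE → pop False; jump. Stack: []
LOAD_FAST p → push 25. Stack: [25]
RETURN_VALUE → return 25.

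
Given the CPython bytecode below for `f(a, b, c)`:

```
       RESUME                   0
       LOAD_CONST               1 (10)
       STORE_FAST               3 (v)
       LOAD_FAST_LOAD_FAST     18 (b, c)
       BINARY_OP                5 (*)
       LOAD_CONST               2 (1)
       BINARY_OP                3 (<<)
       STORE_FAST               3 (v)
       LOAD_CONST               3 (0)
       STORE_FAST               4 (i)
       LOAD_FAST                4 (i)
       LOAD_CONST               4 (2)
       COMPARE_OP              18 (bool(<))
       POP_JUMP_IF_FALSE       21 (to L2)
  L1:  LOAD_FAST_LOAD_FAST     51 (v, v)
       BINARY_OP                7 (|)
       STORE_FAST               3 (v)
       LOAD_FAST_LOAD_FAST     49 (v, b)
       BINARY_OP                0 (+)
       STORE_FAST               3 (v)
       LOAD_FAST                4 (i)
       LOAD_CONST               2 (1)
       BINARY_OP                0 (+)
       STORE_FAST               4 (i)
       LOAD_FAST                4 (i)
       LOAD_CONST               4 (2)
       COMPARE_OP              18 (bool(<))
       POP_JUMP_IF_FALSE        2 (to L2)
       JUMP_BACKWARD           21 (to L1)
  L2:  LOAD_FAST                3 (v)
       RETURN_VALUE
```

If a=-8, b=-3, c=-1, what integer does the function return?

0

LOAD_CONST → push 10. Stack: [10]
STORE_FAST v → v=10. Stack: []
LOAD_FAST_LOAD_FAST b,c → push -3,-1. Stack: [-3, -1]
BINARY_OP * → -3 * -1 = 3. Stack: [3]
LOAD_CONST → push 1. Stack: [3, 1]
BINARY_OP << → 3 << 1 = 6. Stack: [6]
STORE_FAST v → v=6. Stack: []
LOAD_CONST → push 0. Stack: [0]
STORE_FAST i → i=0. Stack: []
LOAD_FAST i → push 0. Stack: [0]
LOAD_CONST → push 2. Stack: [0, 2]
COMPARE_OP bool(<) → 0 vs 2 = True. Stack: [True]
POP_JUMP_IF_FALSE → pop True; no jump. Stack: []
LOAD_FAST_LOAD_FAST v,v → push 6,6. Stack: [6, 6]
BINARY_OP | → 6 | 6 = 6. Stack: [6]
STORE_FAST v → v=6. Stack: []
LOAD_FAST_LOAD_FAST v,b → push 6,-3. Stack: [6, -3]
BINARY_OP + → 6 + -3 = 3. Stack: [3]
STORE_FAST v → v=3. Stack: []
LOAD_FAST i → push 0. Stack: [0]
LOAD_CONST → push 1. Stack: [0, 1]
BINARY_OP + → 0 + 1 = 1. Stack: [1]
STORE_FAST i → i=1. Stack: []
LOAD_FAST i → push 1. Stack: [1]
LOAD_CONST → push 2. Stack: [1, 2]
COMPARE_OP bool(<) → 1 vs 2 = True. Stack: [True]
POP_JUMP_IF_FALSE → pop True; no jump. Stack: []
LOAD_FAST_LOAD_FAST v,v → push 3,3. Stack: [3, 3]
BINARY_OP | → 3 | 3 = 3. Stack: [3]
STORE_FAST v → v=3. Stack: []
LOAD_FAST_LOAD_FAST v,b → push 3,-3. Stack: [3, -3]
BINARY_OP + → 3 + -3 = 0. Stack: [0]
STORE_FAST v → v=0. Stack: []
LOAD_FAST i → push 1. Stack: [1]
LOAD_CONST → push 1. Stack: [1, 1]
BINARY_OP + → 1 + 1 = 2. Stack: [2]
STORE_FAST i → i=2. Stack: []
LOAD_FAST i → push 2. Stack: [2]
LOAD_CONST → push 2. Stack: [2, 2]
COMPARE_OP bool(<) → 2 vs 2 = False. Stack: [False]
POP_JUMP_IF_FALSE → pop False; jump. Stack: []
LOAD_FAST v → push 0. Stack: [0]
RETURN_VALUE → return 0.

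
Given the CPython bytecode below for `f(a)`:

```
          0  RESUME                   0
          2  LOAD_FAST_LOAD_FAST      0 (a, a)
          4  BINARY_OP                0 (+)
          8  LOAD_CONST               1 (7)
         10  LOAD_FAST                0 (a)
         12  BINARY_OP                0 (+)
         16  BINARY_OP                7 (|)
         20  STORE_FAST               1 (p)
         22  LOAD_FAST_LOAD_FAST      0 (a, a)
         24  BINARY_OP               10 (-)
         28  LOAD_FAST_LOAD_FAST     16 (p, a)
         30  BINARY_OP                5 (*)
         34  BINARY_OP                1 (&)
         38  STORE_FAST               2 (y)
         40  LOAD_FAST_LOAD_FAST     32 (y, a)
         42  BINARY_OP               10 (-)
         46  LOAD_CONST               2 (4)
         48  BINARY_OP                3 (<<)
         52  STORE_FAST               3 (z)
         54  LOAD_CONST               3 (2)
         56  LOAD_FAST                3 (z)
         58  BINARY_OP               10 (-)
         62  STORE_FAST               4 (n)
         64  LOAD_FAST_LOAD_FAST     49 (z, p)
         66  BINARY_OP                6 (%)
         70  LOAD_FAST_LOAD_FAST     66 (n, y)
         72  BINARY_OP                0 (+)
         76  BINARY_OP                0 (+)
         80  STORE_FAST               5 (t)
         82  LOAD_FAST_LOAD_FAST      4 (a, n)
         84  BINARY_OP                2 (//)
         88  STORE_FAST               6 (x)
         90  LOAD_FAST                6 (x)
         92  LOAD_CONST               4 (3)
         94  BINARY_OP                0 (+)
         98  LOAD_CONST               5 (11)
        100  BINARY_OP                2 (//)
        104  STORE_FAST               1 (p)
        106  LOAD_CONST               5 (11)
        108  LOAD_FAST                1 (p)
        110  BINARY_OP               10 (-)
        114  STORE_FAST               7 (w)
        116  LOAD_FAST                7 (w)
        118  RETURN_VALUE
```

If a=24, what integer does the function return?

11

LOAD_FAST_LOAD_FAST a,a → push 24,24. Stack: [24, 24]
BINARY_OP + → 24 + 24 = 48. Stack: [48]
LOAD_CONST → push 7. Stack: [48, 7]
LOAD_FAST a → push 24. Stack: [48, 7, 24]
BINARY_OP + → 7 + 24 = 31. Stack: [48, 31]
BINARY_OP | → 48 | 31 = 63. Stack: [63]
STORE_FAST p → p=63. Stack: []
LOAD_FAST_LOAD_FAST a,a → push 24,24. Stack: [24, 24]
BINARY_OP - → 24 - 24 = 0. Stack: [0]
LOAD_FAST_LOAD_FAST p,a → push 63,24. Stack: [0, 63, 24]
BINARY_OP * → 63 * 24 = 1512. Stack: [0, 1512]
BINARY_OP & → 0 & 1512 = 0. Stack: [0]
STORE_FAST y → y=0. Stack: []
LOAD_FAST_LOAD_FAST y,a → push 0,24. Stack: [0, 24]
BINARY_OP - → 0 - 24 = -24. Stack: [-24]
LOAD_CONST → push 4. Stack: [-24, 4]
BINARY_OP << → -24 << 4 = -384. Stack: [-384]
STORE_FAST z → z=-384. Stack: []
LOAD_CONST → push 2. Stack: [2]
LOAD_FAST z → push -384. Stack: [2, -384]
BINARY_OP - → 2 - -384 = 386. Stack: [386]
STORE_FAST n → n=386. Stack: []
LOAD_FAST_LOAD_FAST z,p → push -384,63. Stack: [-384, 63]
BINARY_OP % → -384 % 63 = 57. Stack: [57]
LOAD_FAST_LOAD_FAST n,y → push 386,0. Stack: [57, 386, 0]
BINARY_OP + → 386 + 0 = 386. Stack: [57, 386]
BINARY_OP + → 57 + 386 = 443. Stack: [443]
STORE_FAST t → t=443. Stack: []
LOAD_FAST_LOAD_FAST a,n → push 24,386. Stack: [24, 386]
BINARY_OP // → 24 // 386 = 0. Stack: [0]
STORE_FAST x → x=0. Stack: []
LOAD_FAST x → push 0. Stack: [0]
LOAD_CONST → push 3. Stack: [0, 3]
BINARY_OP + → 0 + 3 = 3. Stack: [3]
LOAD_CONST → push 11. Stack: [3, 11]
BINARY_OP // → 3 // 11 = 0. Stack: [0]
STORE_FAST p → p=0. Stack: []
LOAD_CONST → push 11. Stack: [11]
LOAD_FAST p → push 0. Stack: [11, 0]
BINARY_OP - → 11 - 0 = 11. Stack: [11]
STORE_FAST w → w=11. Stack: []
LOAD_FAST w → push 11. Stack: [11]
RETURN_VALUE → return 11.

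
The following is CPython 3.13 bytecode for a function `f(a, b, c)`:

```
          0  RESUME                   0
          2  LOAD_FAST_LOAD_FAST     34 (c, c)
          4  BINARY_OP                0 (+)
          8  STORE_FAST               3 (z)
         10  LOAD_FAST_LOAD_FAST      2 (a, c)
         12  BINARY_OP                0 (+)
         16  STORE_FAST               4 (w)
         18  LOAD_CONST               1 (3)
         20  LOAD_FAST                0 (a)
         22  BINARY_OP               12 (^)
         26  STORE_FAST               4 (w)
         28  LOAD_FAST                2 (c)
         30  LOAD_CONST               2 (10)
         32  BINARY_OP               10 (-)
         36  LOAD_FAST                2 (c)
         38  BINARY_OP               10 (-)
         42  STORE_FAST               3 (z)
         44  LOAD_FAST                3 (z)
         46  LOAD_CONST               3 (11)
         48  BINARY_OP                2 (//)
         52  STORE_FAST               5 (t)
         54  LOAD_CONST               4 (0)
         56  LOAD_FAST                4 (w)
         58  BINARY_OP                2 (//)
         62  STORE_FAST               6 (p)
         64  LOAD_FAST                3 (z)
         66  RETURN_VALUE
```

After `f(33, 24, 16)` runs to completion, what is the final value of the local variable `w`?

LOAD_FAST_LOAD_FAST c,c → push 16,16. Stack: [16, 16]
BINARY_OP + → 16 + 16 = 32. Stack: [32]
STORE_FAST z → z=32. Stack: []
LOAD_FAST_LOAD_FAST a,c → push 33,16. Stack: [33, 16]
BINARY_OP + → 33 + 16 = 49. Stack: [49]
STORE_FAST w → w=49. Stack: []
LOAD_CONST → push 3. Stack: [3]
LOAD_FAST a → push 33. Stack: [3, 33]
BINARY_OP ^ → 3 ^ 33 = 34. Stack: [34]
STORE_FAST w → w=34. Stack: []
LOAD_FAST c → push 16. Stack: [16]
LOAD_CONST → push 10. Stack: [16, 10]
BINARY_OP - → 16 - 10 = 6. Stack: [6]
LOAD_FAST c → push 16. Stack: [6, 16]
BINARY_OP - → 6 - 16 = -10. Stack: [-10]
STORE_FAST z → z=-10. Stack: []
LOAD_FAST z → push -10. Stack: [-10]
LOAD_CONST → push 11. Stack: [-10, 11]
BINARY_OP // → -10 // 11 = -1. Stack: [-1]
STORE_FAST t → t=-1. Stack: []
LOAD_CONST → push 0. Stack: [0]
LOAD_FAST w → push 34. Stack: [0, 34]
BINARY_OP // → 0 // 34 = 0. Stack: [0]
STORE_FAST p → p=0. Stack: []
LOAD_FAST z → push -10. Stack: [-10]
RETURN_VALUE → return -10.

34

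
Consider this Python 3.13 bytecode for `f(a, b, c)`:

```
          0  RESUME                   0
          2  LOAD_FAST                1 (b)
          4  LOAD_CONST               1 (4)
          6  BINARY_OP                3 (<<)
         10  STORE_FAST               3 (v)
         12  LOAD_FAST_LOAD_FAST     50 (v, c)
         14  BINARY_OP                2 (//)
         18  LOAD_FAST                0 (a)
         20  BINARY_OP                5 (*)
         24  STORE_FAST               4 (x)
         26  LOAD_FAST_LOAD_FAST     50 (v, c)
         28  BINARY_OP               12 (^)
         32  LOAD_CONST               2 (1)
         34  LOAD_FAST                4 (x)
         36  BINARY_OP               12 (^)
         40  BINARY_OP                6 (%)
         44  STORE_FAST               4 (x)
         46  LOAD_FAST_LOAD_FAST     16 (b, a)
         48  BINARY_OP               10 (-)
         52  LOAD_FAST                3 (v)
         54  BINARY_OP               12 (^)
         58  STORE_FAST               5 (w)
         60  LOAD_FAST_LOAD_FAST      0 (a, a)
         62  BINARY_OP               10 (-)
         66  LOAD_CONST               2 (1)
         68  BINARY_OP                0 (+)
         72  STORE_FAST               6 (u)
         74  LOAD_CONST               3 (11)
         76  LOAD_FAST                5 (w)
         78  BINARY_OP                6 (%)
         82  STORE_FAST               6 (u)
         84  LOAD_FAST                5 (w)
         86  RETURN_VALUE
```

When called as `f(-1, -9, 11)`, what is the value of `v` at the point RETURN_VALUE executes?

-144

LOAD_FAST b → push -9. Stack: [-9]
LOAD_CONST → push 4. Stack: [-9, 4]
BINARY_OP << → -9 << 4 = -144. Stack: [-144]
STORE_FAST v → v=-144. Stack: []
LOAD_FAST_LOAD_FAST v,c → push -144,11. Stack: [-144, 11]
BINARY_OP // → -144 // 11 = -14. Stack: [-14]
LOAD_FAST a → push -1. Stack: [-14, -1]
BINARY_OP * → -14 * -1 = 14. Stack: [14]
STORE_FAST x → x=14. Stack: []
LOAD_FAST_LOAD_FAST v,c → push -144,11. Stack: [-144, 11]
BINARY_OP ^ → -144 ^ 11 = -133. Stack: [-133]
LOAD_CONST → push 1. Stack: [-133, 1]
LOAD_FAST x → push 14. Stack: [-133, 1, 14]
BINARY_OP ^ → 1 ^ 14 = 15. Stack: [-133, 15]
BINARY_OP % → -133 % 15 = 2. Stack: [2]
STORE_FAST x → x=2. Stack: []
LOAD_FAST_LOAD_FAST b,a → push -9,-1. Stack: [-9, -1]
BINARY_OP - → -9 - -1 = -8. Stack: [-8]
LOAD_FAST v → push -144. Stack: [-8, -144]
BINARY_OP ^ → -8 ^ -144 = 136. Stack: [136]
STORE_FAST w → w=136. Stack: []
LOAD_FAST_LOAD_FAST a,a → push -1,-1. Stack: [-1, -1]
BINARY_OP - → -1 - -1 = 0. Stack: [0]
LOAD_CONST → push 1. Stack: [0, 1]
BINARY_OP + → 0 + 1 = 1. Stack: [1]
STORE_FAST u → u=1. Stack: []
LOAD_CONST → push 11. Stack: [11]
LOAD_FAST w → push 136. Stack: [11, 136]
BINARY_OP % → 11 % 136 = 11. Stack: [11]
STORE_FAST u → u=11. Stack: []
LOAD_FAST w → push 136. Stack: [136]
RETURN_VALUE → return 136.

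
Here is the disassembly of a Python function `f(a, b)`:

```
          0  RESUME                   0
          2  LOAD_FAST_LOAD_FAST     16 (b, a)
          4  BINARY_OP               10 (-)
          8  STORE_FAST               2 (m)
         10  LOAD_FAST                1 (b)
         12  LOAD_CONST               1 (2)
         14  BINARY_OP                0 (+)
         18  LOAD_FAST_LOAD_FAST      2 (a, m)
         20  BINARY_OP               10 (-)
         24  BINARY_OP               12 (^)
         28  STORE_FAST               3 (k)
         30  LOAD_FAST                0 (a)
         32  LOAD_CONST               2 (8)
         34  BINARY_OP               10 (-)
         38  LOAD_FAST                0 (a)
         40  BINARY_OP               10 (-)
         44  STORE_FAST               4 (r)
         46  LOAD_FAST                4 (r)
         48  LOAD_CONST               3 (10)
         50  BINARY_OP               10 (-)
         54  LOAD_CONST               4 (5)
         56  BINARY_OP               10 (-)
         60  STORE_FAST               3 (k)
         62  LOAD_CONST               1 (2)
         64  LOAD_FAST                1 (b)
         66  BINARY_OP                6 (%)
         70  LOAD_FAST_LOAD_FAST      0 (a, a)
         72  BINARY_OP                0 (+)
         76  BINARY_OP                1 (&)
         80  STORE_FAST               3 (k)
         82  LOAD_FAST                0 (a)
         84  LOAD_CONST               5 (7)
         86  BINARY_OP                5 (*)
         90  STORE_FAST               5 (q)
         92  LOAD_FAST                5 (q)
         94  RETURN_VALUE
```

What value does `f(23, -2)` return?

LOAD_FAST_LOAD_FAST b,a → push -2,23. Stack: [-2, 23]
BINARY_OP - → -2 - 23 = -25. Stack: [-25]
STORE_FAST m → m=-25. Stack: []
LOAD_FAST b → push -2. Stack: [-2]
LOAD_CONST → push 2. Stack: [-2, 2]
BINARY_OP + → -2 + 2 = 0. Stack: [0]
LOAD_FAST_LOAD_FAST a,m → push 23,-25. Stack: [0, 23, -25]
BINARY_OP - → 23 - -25 = 48. Stack: [0, 48]
BINARY_OP ^ → 0 ^ 48 = 48. Stack: [48]
STORE_FAST k → k=48. Stack: []
LOAD_FAST a → push 23. Stack: [23]
LOAD_CONST → push 8. Stack: [23, 8]
BINARY_OP - → 23 - 8 = 15. Stack: [15]
LOAD_FAST a → push 23. Stack: [15, 23]
BINARY_OP - → 15 - 23 = -8. Stack: [-8]
STORE_FAST r → r=-8. Stack: []
LOAD_FAST r → push -8. Stack: [-8]
LOAD_CONST → push 10. Stack: [-8, 10]
BINARY_OP - → -8 - 10 = -18. Stack: [-18]
LOAD_CONST → push 5. Stack: [-18, 5]
BINARY_OP - → -18 - 5 = -23. Stack: [-23]
STORE_FAST k → k=-23. Stack: []
LOAD_CONST → push 2. Stack: [2]
LOAD_FAST b → push -2. Stack: [2, -2]
BINARY_OP % → 2 % -2 = 0. Stack: [0]
LOAD_FAST_LOAD_FAST a,a → push 23,23. Stack: [0, 23, 23]
BINARY_OP + → 23 + 23 = 46. Stack: [0, 46]
BINARY_OP & → 0 & 46 = 0. Stack: [0]
STORE_FAST k → k=0. Stack: []
LOAD_FAST a → push 23. Stack: [23]
LOAD_CONST → push 7. Stack: [23, 7]
BINARY_OP * → 23 * 7 = 161. Stack: [161]
STORE_FAST q → q=161. Stack: []
LOAD_FAST q → push 161. Stack: [161]
RETURN_VALUE → return 161.

161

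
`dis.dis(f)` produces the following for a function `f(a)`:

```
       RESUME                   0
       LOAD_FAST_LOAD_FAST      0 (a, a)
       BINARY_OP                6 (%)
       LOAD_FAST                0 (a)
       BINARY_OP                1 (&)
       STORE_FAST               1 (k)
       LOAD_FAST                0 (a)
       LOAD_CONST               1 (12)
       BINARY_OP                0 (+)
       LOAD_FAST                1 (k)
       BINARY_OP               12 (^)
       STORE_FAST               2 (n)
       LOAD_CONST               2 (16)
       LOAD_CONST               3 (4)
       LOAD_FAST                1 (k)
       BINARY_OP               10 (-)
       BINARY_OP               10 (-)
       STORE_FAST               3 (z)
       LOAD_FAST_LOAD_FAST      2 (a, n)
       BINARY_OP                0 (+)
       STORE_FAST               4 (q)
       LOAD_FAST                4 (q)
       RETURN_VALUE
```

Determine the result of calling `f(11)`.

LOAD_FAST_LOAD_FAST a,a → push 11,11. Stack: [11, 11]
BINARY_OP % → 11 % 11 = 0. Stack: [0]
LOAD_FAST a → push 11. Stack: [0, 11]
BINARY_OP & → 0 & 11 = 0. Stack: [0]
STORE_FAST k → k=0. Stack: []
LOAD_FAST a → push 11. Stack: [11]
LOAD_CONST → push 12. Stack: [11, 12]
BINARY_OP + → 11 + 12 = 23. Stack: [23]
LOAD_FAST k → push 0. Stack: [23, 0]
BINARY_OP ^ → 23 ^ 0 = 23. Stack: [23]
STORE_FAST n → n=23. Stack: []
LOAD_CONST → push 16. Stack: [16]
LOAD_CONST → push 4. Stack: [16, 4]
LOAD_FAST k → push 0. Stack: [16, 4, 0]
BINARY_OP - → 4 - 0 = 4. Stack: [16, 4]
BINARY_OP - → 16 - 4 = 12. Stack: [12]
STORE_FAST z → z=12. Stack: []
LOAD_FAST_LOAD_FAST a,n → push 11,23. Stack: [11, 23]
BINARY_OP + → 11 + 23 = 34. Stack: [34]
STORE_FAST q → q=34. Stack: []
LOAD_FAST q → push 34. Stack: [34]
RETURN_VALUE → return 34.

34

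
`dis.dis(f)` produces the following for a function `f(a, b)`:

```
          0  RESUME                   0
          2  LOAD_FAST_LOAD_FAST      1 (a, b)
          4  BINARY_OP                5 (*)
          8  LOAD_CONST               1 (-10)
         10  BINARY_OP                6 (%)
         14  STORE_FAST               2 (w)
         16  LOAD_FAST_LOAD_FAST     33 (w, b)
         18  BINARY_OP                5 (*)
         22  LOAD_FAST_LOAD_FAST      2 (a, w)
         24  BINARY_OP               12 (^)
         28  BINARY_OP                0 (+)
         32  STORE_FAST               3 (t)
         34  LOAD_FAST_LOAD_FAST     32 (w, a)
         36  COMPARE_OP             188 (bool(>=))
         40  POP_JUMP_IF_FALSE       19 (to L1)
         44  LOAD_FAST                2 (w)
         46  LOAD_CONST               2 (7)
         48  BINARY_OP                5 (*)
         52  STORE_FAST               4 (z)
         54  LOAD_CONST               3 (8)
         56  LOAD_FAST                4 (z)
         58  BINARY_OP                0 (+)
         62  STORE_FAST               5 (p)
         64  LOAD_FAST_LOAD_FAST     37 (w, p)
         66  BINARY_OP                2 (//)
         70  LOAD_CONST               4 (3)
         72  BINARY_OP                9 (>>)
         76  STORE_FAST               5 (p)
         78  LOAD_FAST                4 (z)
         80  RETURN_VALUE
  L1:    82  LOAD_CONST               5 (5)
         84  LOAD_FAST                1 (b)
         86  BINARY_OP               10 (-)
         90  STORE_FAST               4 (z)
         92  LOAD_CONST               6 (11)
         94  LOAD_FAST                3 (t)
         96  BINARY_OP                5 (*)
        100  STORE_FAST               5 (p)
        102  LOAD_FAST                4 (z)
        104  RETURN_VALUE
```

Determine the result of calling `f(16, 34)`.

LOAD_FAST_LOAD_FAST a,b → push 16,34. Stack: [16, 34]
BINARY_OP * → 16 * 34 = 544. Stack: [544]
LOAD_CONST → push -10. Stack: [544, -10]
BINARY_OP % → 544 % -10 = -6. Stack: [-6]
STORE_FAST w → w=-6. Stack: []
LOAD_FAST_LOAD_FAST w,b → push -6,34. Stack: [-6, 34]
BINARY_OP * → -6 * 34 = -204. Stack: [-204]
LOAD_FAST_LOAD_FAST a,w → push 16,-6. Stack: [-204, 16, -6]
BINARY_OP ^ → 16 ^ -6 = -22. Stack: [-204, -22]
BINARY_OP + → -204 + -22 = -226. Stack: [-226]
STORE_FAST t → t=-226. Stack: []
LOAD_FAST_LOAD_FAST w,a → push -6,16. Stack: [-6, 16]
COMPARE_OP bool(>=) → -6 vs 16 = False. Stack: [False]
POP_JUMP_IF_FALSE → pop False; jump. Stack: []
LOAD_CONST → push 5. Stack: [5]
LOAD_FAST b → push 34. Stack: [5, 34]
BINARY_OP - → 5 - 34 = -29. Stack: [-29]
STORE_FAST z → z=-29. Stack: []
LOAD_CONST → push 11. Stack: [11]
LOAD_FAST t → push -226. Stack: [11, -226]
BINARY_OP * → 11 * -226 = -2486. Stack: [-2486]
STORE_FAST p → p=-2486. Stack: []
LOAD_FAST z → push -29. Stack: [-29]
RETURN_VALUE → return -29.

-29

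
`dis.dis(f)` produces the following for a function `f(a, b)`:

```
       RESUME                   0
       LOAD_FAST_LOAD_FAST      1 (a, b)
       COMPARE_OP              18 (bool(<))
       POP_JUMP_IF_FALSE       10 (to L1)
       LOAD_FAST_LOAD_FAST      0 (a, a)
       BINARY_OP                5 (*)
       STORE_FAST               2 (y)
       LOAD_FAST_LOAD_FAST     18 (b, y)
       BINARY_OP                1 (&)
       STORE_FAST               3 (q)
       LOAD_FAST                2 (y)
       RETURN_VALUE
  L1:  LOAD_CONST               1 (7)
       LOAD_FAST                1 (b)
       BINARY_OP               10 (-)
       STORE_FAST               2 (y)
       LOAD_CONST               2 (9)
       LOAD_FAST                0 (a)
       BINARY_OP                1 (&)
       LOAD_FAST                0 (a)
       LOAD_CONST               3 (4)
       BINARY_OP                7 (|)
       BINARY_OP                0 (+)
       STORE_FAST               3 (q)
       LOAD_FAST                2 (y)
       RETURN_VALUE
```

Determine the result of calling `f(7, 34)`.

49

LOAD_FAST_LOAD_FAST a,b → push 7,34. Stack: [7, 34]
COMPARE_OP bool(<) → 7 vs 34 = True. Stack: [True]
POP_JUMP_IF_FALSE → pop True; no jump. Stack: []
LOAD_FAST_LOAD_FAST a,a → push 7,7. Stack: [7, 7]
BINARY_OP * → 7 * 7 = 49. Stack: [49]
STORE_FAST y → y=49. Stack: []
LOAD_FAST_LOAD_FAST b,y → push 34,49. Stack: [34, 49]
BINARY_OP & → 34 & 49 = 32. Stack: [32]
STORE_FAST q → q=32. Stack: []
LOAD_FAST y → push 49. Stack: [49]
RETURN_VALUE → return 49.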